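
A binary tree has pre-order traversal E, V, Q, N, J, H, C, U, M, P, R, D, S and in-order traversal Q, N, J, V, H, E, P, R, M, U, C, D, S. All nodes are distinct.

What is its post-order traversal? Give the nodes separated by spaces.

The first element of pre-order is the root; it splits in-order into left and right subtrees.
Root E: left subtree has 5 nodes {Q, N, J, V, H}, right has 7 {P, R, M, U, C, D, S}.
  Root V: left subtree has 3 nodes {Q, N, J}, right has 1 {H}.
    Root Q: left subtree has 0 nodes { }, right has 2 {N, J}.
      Root N: left subtree has 0 nodes { }, right has 1 {J}.
  Root C: left subtree has 4 nodes {P, R, M, U}, right has 2 {D, S}.
    Root U: left subtree has 3 nodes {P, R, M}, right has 0 { }.
      Root M: left subtree has 2 nodes {P, R}, right has 0 { }.
        Root P: left subtree has 0 nodes { }, right has 1 {R}.
    Root D: left subtree has 0 nodes { }, right has 1 {S}.

J N Q H V R P M U S D C E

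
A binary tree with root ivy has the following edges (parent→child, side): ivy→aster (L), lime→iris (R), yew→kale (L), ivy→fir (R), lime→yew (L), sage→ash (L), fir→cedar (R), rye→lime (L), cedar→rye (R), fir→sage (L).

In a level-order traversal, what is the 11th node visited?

Level-order visits nodes level by level from the root, left to right within each level.
Level 0: ivy
Level 1: aster, fir
Level 2: sage, cedar
Level 3: ash, rye
Level 4: lime
Level 5: yew, iris
Level 6: kale
Full level-order sequence: ivy, aster, fir, sage, cedar, ash, rye, lime, yew, iris, kale.

kale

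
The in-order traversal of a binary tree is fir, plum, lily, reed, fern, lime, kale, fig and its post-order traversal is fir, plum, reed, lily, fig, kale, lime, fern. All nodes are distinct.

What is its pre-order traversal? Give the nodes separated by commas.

fern, lily, plum, fir, reed, lime, kale, fig

The last element of post-order is the root; it splits in-order into left and right subtrees.
Root fern: left subtree has 4 nodes {fir, plum, lily, reed}, right has 3 {lime, kale, fig}.
  Root lily: left subtree has 2 nodes {fir, plum}, right has 1 {reed}.
    Root plum: left subtree has 1 node {fir}, right has 0 { }.
  Root lime: left subtree has 0 nodes { }, right has 2 {kale, fig}.
    Root kale: left subtree has 0 nodes { }, right has 1 {fig}.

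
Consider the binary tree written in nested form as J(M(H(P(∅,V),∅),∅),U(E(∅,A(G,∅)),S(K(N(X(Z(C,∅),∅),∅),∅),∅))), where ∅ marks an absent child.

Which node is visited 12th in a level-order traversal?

N

Level-order visits nodes level by level from the root, left to right within each level.
Level 0: J
Level 1: M, U
Level 2: H, E, S
Level 3: P, A, K
Level 4: V, G, N
Level 5: X
Level 6: Z
Level 7: C
Full level-order sequence: J, M, U, H, E, S, P, A, K, V, G, N, X, Z, C.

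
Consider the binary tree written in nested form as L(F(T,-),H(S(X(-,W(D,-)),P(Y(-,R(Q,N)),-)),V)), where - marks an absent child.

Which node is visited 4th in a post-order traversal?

W

Post-order visits the left subtree, then the right subtree, then the node.
At L: go left to F.
  At F: go left to T.
    T is a leaf — visit T.
  At F: no right child.
  Visit F.
At L: go right to H.
  At H: go left to S.
    At S: go left to X.
      At X: no left child.
      At X: go right to W.
        At W: go left to D.
          D is a leaf — visit D.
        At W: no right child.
        Visit W.
      Visit X.
    At S: go right to P.
      At P: go left to Y.
        At Y: no left child.
        At Y: go right to R.
          At R: go left to Q.
            Q is a leaf — visit Q.
          At R: go right to N.
            N is a leaf — visit N.
          Visit R.
        Visit Y.
      At P: no right child.
      Visit P.
    Visit S.
  At H: go right to V.
    V is a leaf — visit V.
  Visit H.
Visit L.
Full post-order sequence: T, F, D, W, X, Q, N, R, Y, P, S, V, H, L.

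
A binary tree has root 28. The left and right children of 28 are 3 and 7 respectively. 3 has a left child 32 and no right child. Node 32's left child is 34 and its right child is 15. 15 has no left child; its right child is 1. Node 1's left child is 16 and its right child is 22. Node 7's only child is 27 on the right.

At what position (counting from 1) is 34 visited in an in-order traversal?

In-order visits the left subtree, then the node, then the right subtree.
At 28: go left to 3.
  At 3: go left to 32.
    At 32: go left to 34.
      34 is a leaf — visit 34.
    Visit 32.
    At 32: go right to 15.
      At 15: no left child.
      Visit 15.
      At 15: go right to 1.
        At 1: go left to 16.
          16 is a leaf — visit 16.
        Visit 1.
        At 1: go right to 22.
          22 is a leaf — visit 22.
  Visit 3.
  At 3: no right child.
Visit 28.
At 28: go right to 7.
  At 7: no left child.
  Visit 7.
  At 7: go right to 27.
    27 is a leaf — visit 27.
Full in-order sequence: 34, 32, 15, 16, 1, 22, 3, 28, 7, 27.

1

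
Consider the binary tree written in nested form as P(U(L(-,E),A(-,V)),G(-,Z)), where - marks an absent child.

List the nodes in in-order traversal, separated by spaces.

In-order visits the left subtree, then the node, then the right subtree.
At P: go left to U.
  At U: go left to L.
    At L: no left child.
    Visit L.
    At L: go right to E.
      E is a leaf — visit E.
  Visit U.
  At U: go right to A.
    At A: no left child.
    Visit A.
    At A: go right to V.
      V is a leaf — visit V.
Visit P.
At P: go right to G.
  At G: no left child.
  Visit G.
  At G: go right to Z.
    Z is a leaf — visit Z.

L E U A V P G Z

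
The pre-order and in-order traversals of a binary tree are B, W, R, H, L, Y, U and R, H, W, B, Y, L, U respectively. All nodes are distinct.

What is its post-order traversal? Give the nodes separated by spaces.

H R W Y U L B

The first element of pre-order is the root; it splits in-order into left and right subtrees.
Root B: left subtree has 3 nodes {R, H, W}, right has 3 {Y, L, U}.
  Root W: left subtree has 2 nodes {R, H}, right has 0 { }.
    Root R: left subtree has 0 nodes { }, right has 1 {H}.
  Root L: left subtree has 1 node {Y}, right has 1 {U}.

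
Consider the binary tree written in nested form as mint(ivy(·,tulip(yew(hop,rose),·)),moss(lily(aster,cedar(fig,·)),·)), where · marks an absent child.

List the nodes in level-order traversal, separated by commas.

mint, ivy, moss, tulip, lily, yew, aster, cedar, hop, rose, fig

Level-order visits nodes level by level from the root, left to right within each level.
Level 0: mint
Level 1: ivy, moss
Level 2: tulip, lily
Level 3: yew, aster, cedar
Level 4: hop, rose, fig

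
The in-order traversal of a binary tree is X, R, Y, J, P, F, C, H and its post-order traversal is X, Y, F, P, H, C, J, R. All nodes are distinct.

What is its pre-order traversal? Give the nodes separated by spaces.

R X J Y C P F H

The last element of post-order is the root; it splits in-order into left and right subtrees.
Root R: left subtree has 1 node {X}, right has 6 {Y, J, P, F, C, H}.
  Root J: left subtree has 1 node {Y}, right has 4 {P, F, C, H}.
    Root C: left subtree has 2 nodes {P, F}, right has 1 {H}.
      Root P: left subtree has 0 nodes { }, right has 1 {F}.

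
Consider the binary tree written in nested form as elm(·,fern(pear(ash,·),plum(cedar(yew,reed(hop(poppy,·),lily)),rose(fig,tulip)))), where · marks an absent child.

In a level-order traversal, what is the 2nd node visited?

fern

Level-order visits nodes level by level from the root, left to right within each level.
Level 0: elm
Level 1: fern
Level 2: pear, plum
Level 3: ash, cedar, rose
Level 4: yew, reed, fig, tulip
Level 5: hop, lily
Level 6: poppy
Full level-order sequence: elm, fern, pear, plum, ash, cedar, rose, yew, reed, fig, tulip, hop, lily, poppy.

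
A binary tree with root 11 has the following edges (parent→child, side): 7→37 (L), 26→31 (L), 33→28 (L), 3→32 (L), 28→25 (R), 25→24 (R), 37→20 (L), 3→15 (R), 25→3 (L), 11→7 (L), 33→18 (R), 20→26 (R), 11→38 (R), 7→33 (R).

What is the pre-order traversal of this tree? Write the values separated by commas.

Pre-order visits the node, then its left subtree, then its right subtree.
Visit 11.
At 11: go left to 7.
  Visit 7.
  At 7: go left to 37.
    Visit 37.
    At 37: go left to 20.
      Visit 20.
      At 20: no left child.
      At 20: go right to 26.
        Visit 26.
        At 26: go left to 31.
          31 is a leaf — visit 31.
        At 26: no right child.
    At 37: no right child.
  At 7: go right to 33.
    Visit 33.
    At 33: go left to 28.
      Visit 28.
      At 28: no left child.
      At 28: go right to 25.
        Visit 25.
        At 25: go left to 3.
          Visit 3.
          At 3: go left to 32.
            32 is a leaf — visit 32.
          At 3: go right to 15.
            15 is a leaf — visit 15.
        At 25: go right to 24.
          24 is a leaf — visit 24.
    At 33: go right to 18.
      18 is a leaf — visit 18.
At 11: go right to 38.
  38 is a leaf — visit 38.

11, 7, 37, 20, 26, 31, 33, 28, 25, 3, 32, 15, 24, 18, 38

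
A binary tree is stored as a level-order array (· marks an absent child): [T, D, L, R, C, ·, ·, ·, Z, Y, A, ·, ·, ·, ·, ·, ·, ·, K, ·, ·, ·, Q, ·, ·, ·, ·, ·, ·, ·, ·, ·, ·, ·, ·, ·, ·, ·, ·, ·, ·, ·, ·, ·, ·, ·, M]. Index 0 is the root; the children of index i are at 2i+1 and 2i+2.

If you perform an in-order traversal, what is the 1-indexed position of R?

In-order visits the left subtree, then the node, then the right subtree.
At T: go left to D.
  At D: go left to R.
    At R: no left child.
    Visit R.
    At R: go right to Z.
      At Z: no left child.
      Visit Z.
      At Z: go right to K.
        K is a leaf — visit K.
  Visit D.
  At D: go right to C.
    At C: go left to Y.
      Y is a leaf — visit Y.
    Visit C.
    At C: go right to A.
      At A: no left child.
      Visit A.
      At A: go right to Q.
        At Q: no left child.
        Visit Q.
        At Q: go right to M.
          M is a leaf — visit M.
Visit T.
At T: go right to L.
  L is a leaf — visit L.
Full in-order sequence: R, Z, K, D, Y, C, A, Q, M, T, L.

1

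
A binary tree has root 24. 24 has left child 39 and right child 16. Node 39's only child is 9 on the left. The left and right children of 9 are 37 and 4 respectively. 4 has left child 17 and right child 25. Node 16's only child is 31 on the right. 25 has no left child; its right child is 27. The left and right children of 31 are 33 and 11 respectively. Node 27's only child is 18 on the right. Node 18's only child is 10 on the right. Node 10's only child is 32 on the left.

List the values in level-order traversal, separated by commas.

24, 39, 16, 9, 31, 37, 4, 33, 11, 17, 25, 27, 18, 10, 32

Level-order visits nodes level by level from the root, left to right within each level.
Level 0: 24
Level 1: 39, 16
Level 2: 9, 31
Level 3: 37, 4, 33, 11
Level 4: 17, 25
Level 5: 27
Level 6: 18
Level 7: 10
Level 8: 32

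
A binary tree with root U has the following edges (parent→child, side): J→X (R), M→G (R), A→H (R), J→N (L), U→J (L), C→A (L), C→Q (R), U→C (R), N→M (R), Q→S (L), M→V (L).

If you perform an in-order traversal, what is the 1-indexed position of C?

In-order visits the left subtree, then the node, then the right subtree.
At U: go left to J.
  At J: go left to N.
    At N: no left child.
    Visit N.
    At N: go right to M.
      At M: go left to V.
        V is a leaf — visit V.
      Visit M.
      At M: go right to G.
        G is a leaf — visit G.
  Visit J.
  At J: go right to X.
    X is a leaf — visit X.
Visit U.
At U: go right to C.
  At C: go left to A.
    At A: no left child.
    Visit A.
    At A: go right to H.
      H is a leaf — visit H.
  Visit C.
  At C: go right to Q.
    At Q: go left to S.
      S is a leaf — visit S.
    Visit Q.
    At Q: no right child.
Full in-order sequence: N, V, M, G, J, X, U, A, H, C, S, Q.

10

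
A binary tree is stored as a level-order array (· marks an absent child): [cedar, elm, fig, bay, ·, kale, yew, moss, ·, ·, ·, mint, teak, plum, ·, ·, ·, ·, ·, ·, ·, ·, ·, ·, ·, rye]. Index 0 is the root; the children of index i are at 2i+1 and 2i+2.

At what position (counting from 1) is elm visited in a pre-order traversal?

2

Pre-order visits the node, then its left subtree, then its right subtree.
Visit cedar.
At cedar: go left to elm.
  Visit elm.
  At elm: go left to bay.
    Visit bay.
    At bay: go left to moss.
      moss is a leaf — visit moss.
    At bay: no right child.
  At elm: no right child.
At cedar: go right to fig.
  Visit fig.
  At fig: go left to kale.
    Visit kale.
    At kale: go left to mint.
      mint is a leaf — visit mint.
    At kale: go right to teak.
      Visit teak.
      At teak: go left to rye.
        rye is a leaf — visit rye.
      At teak: no right child.
  At fig: go right to yew.
    Visit yew.
    At yew: go left to plum.
      plum is a leaf — visit plum.
    At yew: no right child.
Full pre-order sequence: cedar, elm, bay, moss, fig, kale, mint, teak, rye, yew, plum.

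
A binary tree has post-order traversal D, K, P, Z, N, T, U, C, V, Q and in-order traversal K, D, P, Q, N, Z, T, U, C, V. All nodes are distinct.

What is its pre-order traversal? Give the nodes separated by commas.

Q, P, K, D, V, C, U, T, N, Z

The last element of post-order is the root; it splits in-order into left and right subtrees.
Root Q: left subtree has 3 nodes {K, D, P}, right has 6 {N, Z, T, U, C, V}.
  Root P: left subtree has 2 nodes {K, D}, right has 0 { }.
    Root K: left subtree has 0 nodes { }, right has 1 {D}.
  Root V: left subtree has 5 nodes {N, Z, T, U, C}, right has 0 { }.
    Root C: left subtree has 4 nodes {N, Z, T, U}, right has 0 { }.
      Root U: left subtree has 3 nodes {N, Z, T}, right has 0 { }.
        Root T: left subtree has 2 nodes {N, Z}, right has 0 { }.
          Root N: left subtree has 0 nodes { }, right has 1 {Z}.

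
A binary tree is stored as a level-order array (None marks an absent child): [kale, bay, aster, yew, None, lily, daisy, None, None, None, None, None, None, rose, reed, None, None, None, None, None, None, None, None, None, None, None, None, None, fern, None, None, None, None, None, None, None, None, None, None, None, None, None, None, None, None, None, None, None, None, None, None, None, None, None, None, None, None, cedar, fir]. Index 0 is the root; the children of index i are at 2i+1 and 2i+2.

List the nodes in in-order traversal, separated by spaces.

yew bay kale lily aster rose cedar fern fir daisy reed

In-order visits the left subtree, then the node, then the right subtree.
At kale: go left to bay.
  At bay: go left to yew.
    yew is a leaf — visit yew.
  Visit bay.
  At bay: no right child.
Visit kale.
At kale: go right to aster.
  At aster: go left to lily.
    lily is a leaf — visit lily.
  Visit aster.
  At aster: go right to daisy.
    At daisy: go left to rose.
      At rose: no left child.
      Visit rose.
      At rose: go right to fern.
        At fern: go left to cedar.
          cedar is a leaf — visit cedar.
        Visit fern.
        At fern: go right to fir.
          fir is a leaf — visit fir.
    Visit daisy.
    At daisy: go right to reed.
      reed is a leaf — visit reed.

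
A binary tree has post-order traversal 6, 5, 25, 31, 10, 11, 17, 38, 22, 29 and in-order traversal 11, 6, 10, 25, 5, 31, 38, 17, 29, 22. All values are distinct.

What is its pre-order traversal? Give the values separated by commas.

The last element of post-order is the root; it splits in-order into left and right subtrees.
Root 29: left subtree has 8 nodes {11, 6, 10, 25, 5, 31, 38, 17}, right has 1 {22}.
  Root 38: left subtree has 6 nodes {11, 6, 10, 25, 5, 31}, right has 1 {17}.
    Root 11: left subtree has 0 nodes { }, right has 5 {6, 10, 25, 5, 31}.
      Root 10: left subtree has 1 node {6}, right has 3 {25, 5, 31}.
        Root 31: left subtree has 2 nodes {25, 5}, right has 0 { }.
          Root 25: left subtree has 0 nodes { }, right has 1 {5}.

29, 38, 11, 10, 6, 31, 25, 5, 17, 22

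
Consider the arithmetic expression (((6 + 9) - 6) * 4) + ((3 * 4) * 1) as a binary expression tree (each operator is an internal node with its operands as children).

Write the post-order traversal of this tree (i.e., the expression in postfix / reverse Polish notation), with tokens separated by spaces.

6 9 + 6 - 4 * 3 4 * 1 * +

Post-order on an expression tree gives postfix notation: for each operator, emit left operand, right operand, then the operator.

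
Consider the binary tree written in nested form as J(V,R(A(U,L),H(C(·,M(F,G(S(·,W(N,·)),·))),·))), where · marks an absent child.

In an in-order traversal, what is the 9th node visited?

M

In-order visits the left subtree, then the node, then the right subtree.
At J: go left to V.
  V is a leaf — visit V.
Visit J.
At J: go right to R.
  At R: go left to A.
    At A: go left to U.
      U is a leaf — visit U.
    Visit A.
    At A: go right to L.
      L is a leaf — visit L.
  Visit R.
  At R: go right to H.
    At H: go left to C.
      At C: no left child.
      Visit C.
      At C: go right to M.
        At M: go left to F.
          F is a leaf — visit F.
        Visit M.
        At M: go right to G.
          At G: go left to S.
            At S: no left child.
            Visit S.
            At S: go right to W.
              At W: go left to N.
                N is a leaf — visit N.
              Visit W.
              At W: no right child.
          Visit G.
          At G: no right child.
    Visit H.
    At H: no right child.
Full in-order sequence: V, J, U, A, L, R, C, F, M, S, N, W, G, H.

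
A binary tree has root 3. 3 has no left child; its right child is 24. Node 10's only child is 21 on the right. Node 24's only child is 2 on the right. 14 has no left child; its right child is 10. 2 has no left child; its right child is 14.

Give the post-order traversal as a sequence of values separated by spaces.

21 10 14 2 24 3

Post-order visits the left subtree, then the right subtree, then the node.
At 3: no left child.
At 3: go right to 24.
  At 24: no left child.
  At 24: go right to 2.
    At 2: no left child.
    At 2: go right to 14.
      At 14: no left child.
      At 14: go right to 10.
        At 10: no left child.
        At 10: go right to 21.
          21 is a leaf — visit 21.
        Visit 10.
      Visit 14.
    Visit 2.
  Visit 24.
Visit 3.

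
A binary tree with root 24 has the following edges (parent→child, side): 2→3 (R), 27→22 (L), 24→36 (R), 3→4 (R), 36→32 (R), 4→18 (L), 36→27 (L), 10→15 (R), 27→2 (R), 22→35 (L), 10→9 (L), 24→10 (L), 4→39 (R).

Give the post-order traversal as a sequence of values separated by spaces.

9 15 10 35 22 18 39 4 3 2 27 32 36 24

Post-order visits the left subtree, then the right subtree, then the node.
At 24: go left to 10.
  At 10: go left to 9.
    9 is a leaf — visit 9.
  At 10: go right to 15.
    15 is a leaf — visit 15.
  Visit 10.
At 24: go right to 36.
  At 36: go left to 27.
    At 27: go left to 22.
      At 22: go left to 35.
        35 is a leaf — visit 35.
      At 22: no right child.
      Visit 22.
    At 27: go right to 2.
      At 2: no left child.
      At 2: go right to 3.
        At 3: no left child.
        At 3: go right to 4.
          At 4: go left to 18.
            18 is a leaf — visit 18.
          At 4: go right to 39.
            39 is a leaf — visit 39.
          Visit 4.
        Visit 3.
      Visit 2.
    Visit 27.
  At 36: go right to 32.
    32 is a leaf — visit 32.
  Visit 36.
Visit 24.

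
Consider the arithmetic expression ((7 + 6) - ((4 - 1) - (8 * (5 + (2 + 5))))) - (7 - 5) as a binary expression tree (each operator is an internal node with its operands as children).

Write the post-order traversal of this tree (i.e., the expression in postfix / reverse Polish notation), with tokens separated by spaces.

Post-order on an expression tree gives postfix notation: for each operator, emit left operand, right operand, then the operator.

7 6 + 4 1 - 8 5 2 5 + + * - - 7 5 - -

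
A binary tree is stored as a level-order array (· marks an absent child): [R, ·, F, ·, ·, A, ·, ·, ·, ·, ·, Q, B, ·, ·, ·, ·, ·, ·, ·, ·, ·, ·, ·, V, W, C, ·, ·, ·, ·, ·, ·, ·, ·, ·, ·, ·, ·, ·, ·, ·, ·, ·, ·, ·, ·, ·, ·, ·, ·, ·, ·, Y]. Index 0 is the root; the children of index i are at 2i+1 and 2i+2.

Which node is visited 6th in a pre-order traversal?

B

Pre-order visits the node, then its left subtree, then its right subtree.
Visit R.
At R: no left child.
At R: go right to F.
  Visit F.
  At F: go left to A.
    Visit A.
    At A: go left to Q.
      Visit Q.
      At Q: no left child.
      At Q: go right to V.
        V is a leaf — visit V.
    At A: go right to B.
      Visit B.
      At B: go left to W.
        W is a leaf — visit W.
      At B: go right to C.
        Visit C.
        At C: go left to Y.
          Y is a leaf — visit Y.
        At C: no right child.
  At F: no right child.
Full pre-order sequence: R, F, A, Q, V, B, W, C, Y.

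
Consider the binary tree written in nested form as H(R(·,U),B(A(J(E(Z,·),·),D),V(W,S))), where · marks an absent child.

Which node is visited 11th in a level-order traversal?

Level-order visits nodes level by level from the root, left to right within each level.
Level 0: H
Level 1: R, B
Level 2: U, A, V
Level 3: J, D, W, S
Level 4: E
Level 5: Z
Full level-order sequence: H, R, B, U, A, V, J, D, W, S, E, Z.

E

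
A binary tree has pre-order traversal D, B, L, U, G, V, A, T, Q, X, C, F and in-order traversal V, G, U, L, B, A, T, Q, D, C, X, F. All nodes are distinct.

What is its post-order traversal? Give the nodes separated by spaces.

V G U L Q T A B C F X D

The first element of pre-order is the root; it splits in-order into left and right subtrees.
Root D: left subtree has 8 nodes {V, G, U, L, B, A, T, Q}, right has 3 {C, X, F}.
  Root B: left subtree has 4 nodes {V, G, U, L}, right has 3 {A, T, Q}.
    Root L: left subtree has 3 nodes {V, G, U}, right has 0 { }.
      Root U: left subtree has 2 nodes {V, G}, right has 0 { }.
        Root G: left subtree has 1 node {V}, right has 0 { }.
    Root A: left subtree has 0 nodes { }, right has 2 {T, Q}.
      Root T: left subtree has 0 nodes { }, right has 1 {Q}.
  Root X: left subtree has 1 node {C}, right has 1 {F}.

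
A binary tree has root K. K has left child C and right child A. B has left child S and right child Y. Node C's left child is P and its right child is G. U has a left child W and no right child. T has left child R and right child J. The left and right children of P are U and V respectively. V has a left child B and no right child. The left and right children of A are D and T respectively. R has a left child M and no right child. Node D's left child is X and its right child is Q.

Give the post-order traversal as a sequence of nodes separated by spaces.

Post-order visits the left subtree, then the right subtree, then the node.
At K: go left to C.
  At C: go left to P.
    At P: go left to U.
      At U: go left to W.
        W is a leaf — visit W.
      At U: no right child.
      Visit U.
    At P: go right to V.
      At V: go left to B.
        At B: go left to S.
          S is a leaf — visit S.
        At B: go right to Y.
          Y is a leaf — visit Y.
        Visit B.
      At V: no right child.
      Visit V.
    Visit P.
  At C: go right to G.
    G is a leaf — visit G.
  Visit C.
At K: go right to A.
  At A: go left to D.
    At D: go left to X.
      X is a leaf — visit X.
    At D: go right to Q.
      Q is a leaf — visit Q.
    Visit D.
  At A: go right to T.
    At T: go left to R.
      At R: go left to M.
        M is a leaf — visit M.
      At R: no right child.
      Visit R.
    At T: go right to J.
      J is a leaf — visit J.
    Visit T.
  Visit A.
Visit K.

W U S Y B V P G C X Q D M R J T A K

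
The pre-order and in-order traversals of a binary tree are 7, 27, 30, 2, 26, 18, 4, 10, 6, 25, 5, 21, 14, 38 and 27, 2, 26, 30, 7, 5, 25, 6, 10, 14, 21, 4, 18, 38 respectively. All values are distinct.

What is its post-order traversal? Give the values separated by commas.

The first element of pre-order is the root; it splits in-order into left and right subtrees.
Root 7: left subtree has 4 nodes {27, 2, 26, 30}, right has 9 {5, 25, 6, 10, 14, 21, 4, 18, 38}.
  Root 27: left subtree has 0 nodes { }, right has 3 {2, 26, 30}.
    Root 30: left subtree has 2 nodes {2, 26}, right has 0 { }.
      Root 2: left subtree has 0 nodes { }, right has 1 {26}.
  Root 18: left subtree has 7 nodes {5, 25, 6, 10, 14, 21, 4}, right has 1 {38}.
    Root 4: left subtree has 6 nodes {5, 25, 6, 10, 14, 21}, right has 0 { }.
      Root 10: left subtree has 3 nodes {5, 25, 6}, right has 2 {14, 21}.
        Root 6: left subtree has 2 nodes {5, 25}, right has 0 { }.
          Root 25: left subtree has 1 node {5}, right has 0 { }.
        Root 21: left subtree has 1 node {14}, right has 0 { }.

26, 2, 30, 27, 5, 25, 6, 14, 21, 10, 4, 38, 18, 7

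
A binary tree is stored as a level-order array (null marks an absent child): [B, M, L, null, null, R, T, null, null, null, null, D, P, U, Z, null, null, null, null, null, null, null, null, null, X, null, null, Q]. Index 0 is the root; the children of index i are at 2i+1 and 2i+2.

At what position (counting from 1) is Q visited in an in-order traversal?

8

In-order visits the left subtree, then the node, then the right subtree.
At B: go left to M.
  M is a leaf — visit M.
Visit B.
At B: go right to L.
  At L: go left to R.
    At R: go left to D.
      At D: no left child.
      Visit D.
      At D: go right to X.
        X is a leaf — visit X.
    Visit R.
    At R: go right to P.
      P is a leaf — visit P.
  Visit L.
  At L: go right to T.
    At T: go left to U.
      At U: go left to Q.
        Q is a leaf — visit Q.
      Visit U.
      At U: no right child.
    Visit T.
    At T: go right to Z.
      Z is a leaf — visit Z.
Full in-order sequence: M, B, D, X, R, P, L, Q, U, T, Z.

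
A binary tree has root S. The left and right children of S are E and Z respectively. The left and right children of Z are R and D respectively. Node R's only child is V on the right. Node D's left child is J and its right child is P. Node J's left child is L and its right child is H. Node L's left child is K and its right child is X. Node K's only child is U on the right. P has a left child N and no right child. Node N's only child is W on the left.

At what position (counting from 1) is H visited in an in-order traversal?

11

In-order visits the left subtree, then the node, then the right subtree.
At S: go left to E.
  E is a leaf — visit E.
Visit S.
At S: go right to Z.
  At Z: go left to R.
    At R: no left child.
    Visit R.
    At R: go right to V.
      V is a leaf — visit V.
  Visit Z.
  At Z: go right to D.
    At D: go left to J.
      At J: go left to L.
        At L: go left to K.
          At K: no left child.
          Visit K.
          At K: go right to U.
            U is a leaf — visit U.
        Visit L.
        At L: go right to X.
          X is a leaf — visit X.
      Visit J.
      At J: go right to H.
        H is a leaf — visit H.
    Visit D.
    At D: go right to P.
      At P: go left to N.
        At N: go left to W.
          W is a leaf — visit W.
        Visit N.
        At N: no right child.
      Visit P.
      At P: no right child.
Full in-order sequence: E, S, R, V, Z, K, U, L, X, J, H, D, W, N, P.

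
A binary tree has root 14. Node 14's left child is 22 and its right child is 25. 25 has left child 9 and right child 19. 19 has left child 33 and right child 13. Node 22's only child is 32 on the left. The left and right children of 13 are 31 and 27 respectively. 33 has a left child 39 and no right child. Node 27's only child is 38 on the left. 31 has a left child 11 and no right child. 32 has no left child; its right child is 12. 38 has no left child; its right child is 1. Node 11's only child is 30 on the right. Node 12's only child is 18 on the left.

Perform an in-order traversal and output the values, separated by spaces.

In-order visits the left subtree, then the node, then the right subtree.
At 14: go left to 22.
  At 22: go left to 32.
    At 32: no left child.
    Visit 32.
    At 32: go right to 12.
      At 12: go left to 18.
        18 is a leaf — visit 18.
      Visit 12.
      At 12: no right child.
  Visit 22.
  At 22: no right child.
Visit 14.
At 14: go right to 25.
  At 25: go left to 9.
    9 is a leaf — visit 9.
  Visit 25.
  At 25: go right to 19.
    At 19: go left to 33.
      At 33: go left to 39.
        39 is a leaf — visit 39.
      Visit 33.
      At 33: no right child.
    Visit 19.
    At 19: go right to 13.
      At 13: go left to 31.
        At 31: go left to 11.
          At 11: no left child.
          Visit 11.
          At 11: go right to 30.
            30 is a leaf — visit 30.
        Visit 31.
        At 31: no right child.
      Visit 13.
      At 13: go right to 27.
        At 27: go left to 38.
          At 38: no left child.
          Visit 38.
          At 38: go right to 1.
            1 is a leaf — visit 1.
        Visit 27.
        At 27: no right child.

32 18 12 22 14 9 25 39 33 19 11 30 31 13 38 1 27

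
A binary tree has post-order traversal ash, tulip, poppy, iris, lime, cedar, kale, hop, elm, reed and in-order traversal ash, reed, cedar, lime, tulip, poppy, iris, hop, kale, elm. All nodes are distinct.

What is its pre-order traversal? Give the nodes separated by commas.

reed, ash, elm, hop, cedar, lime, iris, poppy, tulip, kale

The last element of post-order is the root; it splits in-order into left and right subtrees.
Root reed: left subtree has 1 node {ash}, right has 8 {cedar, lime, tulip, poppy, iris, hop, kale, elm}.
  Root elm: left subtree has 7 nodes {cedar, lime, tulip, poppy, iris, hop, kale}, right has 0 { }.
    Root hop: left subtree has 5 nodes {cedar, lime, tulip, poppy, iris}, right has 1 {kale}.
      Root cedar: left subtree has 0 nodes { }, right has 4 {lime, tulip, poppy, iris}.
        Root lime: left subtree has 0 nodes { }, right has 3 {tulip, poppy, iris}.
          Root iris: left subtree has 2 nodes {tulip, poppy}, right has 0 { }.
            Root poppy: left subtree has 1 node {tulip}, right has 0 { }.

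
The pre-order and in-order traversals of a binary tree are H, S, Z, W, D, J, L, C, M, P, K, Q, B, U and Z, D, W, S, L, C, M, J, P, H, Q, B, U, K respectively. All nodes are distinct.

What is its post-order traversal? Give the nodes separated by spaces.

The first element of pre-order is the root; it splits in-order into left and right subtrees.
Root H: left subtree has 9 nodes {Z, D, W, S, L, C, M, J, P}, right has 4 {Q, B, U, K}.
  Root S: left subtree has 3 nodes {Z, D, W}, right has 5 {L, C, M, J, P}.
    Root Z: left subtree has 0 nodes { }, right has 2 {D, W}.
      Root W: left subtree has 1 node {D}, right has 0 { }.
    Root J: left subtree has 3 nodes {L, C, M}, right has 1 {P}.
      Root L: left subtree has 0 nodes { }, right has 2 {C, M}.
        Root C: left subtree has 0 nodes { }, right has 1 {M}.
  Root K: left subtree has 3 nodes {Q, B, U}, right has 0 { }.
    Root Q: left subtree has 0 nodes { }, right has 2 {B, U}.
      Root B: left subtree has 0 nodes { }, right has 1 {U}.

D W Z M C L P J S U B Q K H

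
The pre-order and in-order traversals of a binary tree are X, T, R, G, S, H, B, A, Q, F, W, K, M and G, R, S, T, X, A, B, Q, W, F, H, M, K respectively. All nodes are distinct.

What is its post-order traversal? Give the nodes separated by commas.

G, S, R, T, A, W, F, Q, B, M, K, H, X

The first element of pre-order is the root; it splits in-order into left and right subtrees.
Root X: left subtree has 4 nodes {G, R, S, T}, right has 8 {A, B, Q, W, F, H, M, K}.
  Root T: left subtree has 3 nodes {G, R, S}, right has 0 { }.
    Root R: left subtree has 1 node {G}, right has 1 {S}.
  Root H: left subtree has 5 nodes {A, B, Q, W, F}, right has 2 {M, K}.
    Root B: left subtree has 1 node {A}, right has 3 {Q, W, F}.
      Root Q: left subtree has 0 nodes { }, right has 2 {W, F}.
        Root F: left subtree has 1 node {W}, right has 0 { }.
    Root K: left subtree has 1 node {M}, right has 0 { }.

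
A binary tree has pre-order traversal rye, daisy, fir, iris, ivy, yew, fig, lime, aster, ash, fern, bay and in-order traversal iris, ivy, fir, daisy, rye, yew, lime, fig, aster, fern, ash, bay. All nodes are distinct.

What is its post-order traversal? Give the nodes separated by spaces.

The first element of pre-order is the root; it splits in-order into left and right subtrees.
Root rye: left subtree has 4 nodes {iris, ivy, fir, daisy}, right has 7 {yew, lime, fig, aster, fern, ash, bay}.
  Root daisy: left subtree has 3 nodes {iris, ivy, fir}, right has 0 { }.
    Root fir: left subtree has 2 nodes {iris, ivy}, right has 0 { }.
      Root iris: left subtree has 0 nodes { }, right has 1 {ivy}.
  Root yew: left subtree has 0 nodes { }, right has 6 {lime, fig, aster, fern, ash, bay}.
    Root fig: left subtree has 1 node {lime}, right has 4 {aster, fern, ash, bay}.
      Root aster: left subtree has 0 nodes { }, right has 3 {fern, ash, bay}.
        Root ash: left subtree has 1 node {fern}, right has 1 {bay}.

ivy iris fir daisy lime fern bay ash aster fig yew rye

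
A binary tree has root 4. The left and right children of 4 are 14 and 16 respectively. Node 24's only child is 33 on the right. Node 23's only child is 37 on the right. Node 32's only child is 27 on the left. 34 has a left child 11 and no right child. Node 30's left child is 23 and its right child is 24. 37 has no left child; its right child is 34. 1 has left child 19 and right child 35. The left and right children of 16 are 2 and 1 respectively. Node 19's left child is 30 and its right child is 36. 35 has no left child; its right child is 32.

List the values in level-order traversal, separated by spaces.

4 14 16 2 1 19 35 30 36 32 23 24 27 37 33 34 11

Level-order visits nodes level by level from the root, left to right within each level.
Level 0: 4
Level 1: 14, 16
Level 2: 2, 1
Level 3: 19, 35
Level 4: 30, 36, 32
Level 5: 23, 24, 27
Level 6: 37, 33
Level 7: 34
Level 8: 11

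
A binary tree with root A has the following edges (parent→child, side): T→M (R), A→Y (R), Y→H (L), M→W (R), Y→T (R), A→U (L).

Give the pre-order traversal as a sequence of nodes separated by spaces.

A U Y H T M W

Pre-order visits the node, then its left subtree, then its right subtree.
Visit A.
At A: go left to U.
  U is a leaf — visit U.
At A: go right to Y.
  Visit Y.
  At Y: go left to H.
    H is a leaf — visit H.
  At Y: go right to T.
    Visit T.
    At T: no left child.
    At T: go right to M.
      Visit M.
      At M: no left child.
      At M: go right to W.
        W is a leaf — visit W.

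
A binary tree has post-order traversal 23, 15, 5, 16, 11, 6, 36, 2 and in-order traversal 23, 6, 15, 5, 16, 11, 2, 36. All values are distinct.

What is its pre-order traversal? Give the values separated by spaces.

The last element of post-order is the root; it splits in-order into left and right subtrees.
Root 2: left subtree has 6 nodes {23, 6, 15, 5, 16, 11}, right has 1 {36}.
  Root 6: left subtree has 1 node {23}, right has 4 {15, 5, 16, 11}.
    Root 11: left subtree has 3 nodes {15, 5, 16}, right has 0 { }.
      Root 16: left subtree has 2 nodes {15, 5}, right has 0 { }.
        Root 5: left subtree has 1 node {15}, right has 0 { }.

2 6 23 11 16 5 15 36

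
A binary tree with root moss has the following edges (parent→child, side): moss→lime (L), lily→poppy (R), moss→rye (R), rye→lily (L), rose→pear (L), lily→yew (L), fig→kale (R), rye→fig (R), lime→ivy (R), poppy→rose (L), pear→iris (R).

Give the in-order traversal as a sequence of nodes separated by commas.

lime, ivy, moss, yew, lily, pear, iris, rose, poppy, rye, fig, kale

In-order visits the left subtree, then the node, then the right subtree.
At moss: go left to lime.
  At lime: no left child.
  Visit lime.
  At lime: go right to ivy.
    ivy is a leaf — visit ivy.
Visit moss.
At moss: go right to rye.
  At rye: go left to lily.
    At lily: go left to yew.
      yew is a leaf — visit yew.
    Visit lily.
    At lily: go right to poppy.
      At poppy: go left to rose.
        At rose: go left to pear.
          At pear: no left child.
          Visit pear.
          At pear: go right to iris.
            iris is a leaf — visit iris.
        Visit rose.
        At rose: no right child.
      Visit poppy.
      At poppy: no right child.
  Visit rye.
  At rye: go right to fig.
    At fig: no left child.
    Visit fig.
    At fig: go right to kale.
      kale is a leaf — visit kale.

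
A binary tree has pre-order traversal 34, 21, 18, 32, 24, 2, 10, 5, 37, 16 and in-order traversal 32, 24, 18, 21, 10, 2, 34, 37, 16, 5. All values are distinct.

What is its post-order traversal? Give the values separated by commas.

The first element of pre-order is the root; it splits in-order into left and right subtrees.
Root 34: left subtree has 6 nodes {32, 24, 18, 21, 10, 2}, right has 3 {37, 16, 5}.
  Root 21: left subtree has 3 nodes {32, 24, 18}, right has 2 {10, 2}.
    Root 18: left subtree has 2 nodes {32, 24}, right has 0 { }.
      Root 32: left subtree has 0 nodes { }, right has 1 {24}.
    Root 2: left subtree has 1 node {10}, right has 0 { }.
  Root 5: left subtree has 2 nodes {37, 16}, right has 0 { }.
    Root 37: left subtree has 0 nodes { }, right has 1 {16}.

24, 32, 18, 10, 2, 21, 16, 37, 5, 34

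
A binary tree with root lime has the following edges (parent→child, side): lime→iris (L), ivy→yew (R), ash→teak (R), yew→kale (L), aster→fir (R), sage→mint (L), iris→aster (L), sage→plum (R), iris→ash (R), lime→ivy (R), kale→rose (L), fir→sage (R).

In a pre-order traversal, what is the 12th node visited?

kale

Pre-order visits the node, then its left subtree, then its right subtree.
Visit lime.
At lime: go left to iris.
  Visit iris.
  At iris: go left to aster.
    Visit aster.
    At aster: no left child.
    At aster: go right to fir.
      Visit fir.
      At fir: no left child.
      At fir: go right to sage.
        Visit sage.
        At sage: go left to mint.
          mint is a leaf — visit mint.
        At sage: go right to plum.
          plum is a leaf — visit plum.
  At iris: go right to ash.
    Visit ash.
    At ash: no left child.
    At ash: go right to teak.
      teak is a leaf — visit teak.
At lime: go right to ivy.
  Visit ivy.
  At ivy: no left child.
  At ivy: go right to yew.
    Visit yew.
    At yew: go left to kale.
      Visit kale.
      At kale: go left to rose.
        rose is a leaf — visit rose.
      At kale: no right child.
    At yew: no right child.
Full pre-order sequence: lime, iris, aster, fir, sage, mint, plum, ash, teak, ivy, yew, kale, rose.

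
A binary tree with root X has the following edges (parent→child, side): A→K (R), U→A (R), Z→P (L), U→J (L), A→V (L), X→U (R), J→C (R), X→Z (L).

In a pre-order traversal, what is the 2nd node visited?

Pre-order visits the node, then its left subtree, then its right subtree.
Visit X.
At X: go left to Z.
  Visit Z.
  At Z: go left to P.
    P is a leaf — visit P.
  At Z: no right child.
At X: go right to U.
  Visit U.
  At U: go left to J.
    Visit J.
    At J: no left child.
    At J: go right to C.
      C is a leaf — visit C.
  At U: go right to A.
    Visit A.
    At A: go left to V.
      V is a leaf — visit V.
    At A: go right to K.
      K is a leaf — visit K.
Full pre-order sequence: X, Z, P, U, J, C, A, V, K.

Z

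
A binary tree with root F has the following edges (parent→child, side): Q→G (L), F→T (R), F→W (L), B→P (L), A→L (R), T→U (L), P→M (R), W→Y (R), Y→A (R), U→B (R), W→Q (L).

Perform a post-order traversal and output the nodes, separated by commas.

Post-order visits the left subtree, then the right subtree, then the node.
At F: go left to W.
  At W: go left to Q.
    At Q: go left to G.
      G is a leaf — visit G.
    At Q: no right child.
    Visit Q.
  At W: go right to Y.
    At Y: no left child.
    At Y: go right to A.
      At A: no left child.
      At A: go right to L.
        L is a leaf — visit L.
      Visit A.
    Visit Y.
  Visit W.
At F: go right to T.
  At T: go left to U.
    At U: no left child.
    At U: go right to B.
      At B: go left to P.
        At P: no left child.
        At P: go right to M.
          M is a leaf — visit M.
        Visit P.
      At B: no right child.
      Visit B.
    Visit U.
  At T: no right child.
  Visit T.
Visit F.

G, Q, L, A, Y, W, M, P, B, U, T, F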